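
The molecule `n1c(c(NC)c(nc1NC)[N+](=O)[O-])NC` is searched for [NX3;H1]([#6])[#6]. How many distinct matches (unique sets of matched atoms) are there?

[NX3;H1]([#6])[#6] is the SMARTS for a secondary amine: a trivalent nitrogen with one H, bonded to two carbons.
The molecule carries 3 separate instances of an N-methylamino group (-NHCH3) meeting every constraint; each maps to a distinct set of atoms, giving 3 matches.

3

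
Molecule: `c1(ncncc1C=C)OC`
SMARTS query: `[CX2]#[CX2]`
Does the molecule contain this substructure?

No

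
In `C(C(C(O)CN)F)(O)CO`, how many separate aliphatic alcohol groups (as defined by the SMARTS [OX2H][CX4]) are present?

3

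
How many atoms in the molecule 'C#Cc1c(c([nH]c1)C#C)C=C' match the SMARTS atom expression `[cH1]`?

The query [cH1] means: aromatic carbon bearing exactly one hydrogen.
Check the 11 heavy atoms by environment: 1× n (aromatic, H1) → no; 1× c (aromatic, H1) → match; 3× c (aromatic, H0) → no; 2× C (H0) → no; 3× C (H1) → no; 1× C (H2) → no.
That gives 1 matching atom.

1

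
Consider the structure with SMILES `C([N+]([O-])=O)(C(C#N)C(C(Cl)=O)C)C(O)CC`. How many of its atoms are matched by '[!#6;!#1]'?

The query [!#6;!#1] means: not carbon and not hydrogen — any heteroatom.
Check the 16 heavy atoms by environment: 9× C → no; 1× N → match; 1× N (charge +1) → match; 1× O (charge -1) → match; 3× O → match; 1× Cl → match.
Summing the matching environments: 1 + 1 + 1 + 3 + 1 = 7 matching atoms.

7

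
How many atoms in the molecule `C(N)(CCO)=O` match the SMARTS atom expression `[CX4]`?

2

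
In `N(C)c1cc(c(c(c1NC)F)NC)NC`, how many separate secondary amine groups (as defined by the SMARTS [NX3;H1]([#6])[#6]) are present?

4

[NX3;H1]([#6])[#6] is the SMARTS for a secondary amine: a trivalent nitrogen with one H, bonded to two carbons.
The molecule carries 4 separate instances of an N-methylamino group (-NHCH3) meeting every constraint; each maps to a distinct set of atoms, giving 4 matches.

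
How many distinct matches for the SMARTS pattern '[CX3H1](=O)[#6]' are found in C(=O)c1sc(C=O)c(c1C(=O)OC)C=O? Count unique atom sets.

[CX3H1](=O)[#6] is the SMARTS for an aldehyde: an sp2 carbon with one H, double-bonded to O and single-bonded to carbon.
The molecule carries 3 separate instances of an aldehyde (-CHO) meeting every constraint; each maps to a distinct set of atoms, giving 3 matches.

3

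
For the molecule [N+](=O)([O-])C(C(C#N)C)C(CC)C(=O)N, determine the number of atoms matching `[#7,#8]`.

The query [#7,#8] means: nitrogen or oxygen (comma = OR).
Check the 14 heavy atoms by environment: 8× C → no; 1× N (charge +1) → match; 1× O (charge -1) → match; 2× O → match; 2× N → match.
Summing the matching environments: 1 + 1 + 2 + 2 = 6 matching atoms.

6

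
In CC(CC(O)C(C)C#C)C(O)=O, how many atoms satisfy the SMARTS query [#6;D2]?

The query [#6;D2] means: any carbon bonded to exactly two heavy atoms.
Check the 12 heavy atoms by environment: 3× C (D1) → no; 4× C (D3) → no; 2× C (D2) → match; 3× O (D1) → no.
That gives 2 matching atoms.

2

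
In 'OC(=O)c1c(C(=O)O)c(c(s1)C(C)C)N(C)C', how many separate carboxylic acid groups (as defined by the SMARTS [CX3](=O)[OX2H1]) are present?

2

[CX3](=O)[OX2H1] is the SMARTS for a carboxylic acid: an sp2 carbon double-bonded to O and single-bonded to an -OH oxygen.
The molecule carries 2 separate instances of a carboxylic acid group (-C(=O)OH) meeting every constraint; each maps to a distinct set of atoms, giving 2 matches.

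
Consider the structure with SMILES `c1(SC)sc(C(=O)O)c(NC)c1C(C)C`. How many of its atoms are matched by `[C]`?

6

Check the 15 heavy atoms by environment: 1× s (aromatic) → no; 4× c (aromatic) → no; 1× N → no; 6× C → match; 2× O → no; 1× S → no.
That gives 6 matching atoms.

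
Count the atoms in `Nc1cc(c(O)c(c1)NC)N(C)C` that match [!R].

The query [!R] means: !R matches any atom not in a ring.
Check the 13 heavy atoms by environment: 6× c (aromatic, in 6-ring) → no; 3× N (acyclic) → match; 3× C (acyclic) → match; 1× O (acyclic) → match.
Summing the matching environments: 3 + 3 + 1 = 7 matching atoms.

7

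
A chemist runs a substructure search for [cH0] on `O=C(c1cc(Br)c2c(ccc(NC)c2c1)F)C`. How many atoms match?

6

The query [cH0] means: aromatic carbon with no attached hydrogen (substituted or ring-fusion).
Check the 17 heavy atoms by environment: 6× c (aromatic, H0) → match; 4× c (aromatic, H1) → no; 1× N (H1) → no; 2× C (H3) → no; 1× F (H0) → no; 1× Br (H0) → no; 1× C (H0) → no; 1× O (H0) → no.
That gives 6 matching atoms.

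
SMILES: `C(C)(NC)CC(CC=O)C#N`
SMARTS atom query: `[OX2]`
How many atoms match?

0

The query [OX2] means: aliphatic oxygen with two total connections — ether, hydroxyl, or ester single-bond O.
Check the 11 heavy atoms by environment: 6× C (X4) → no; 1× C (X2) → no; 1× N (X1) → no; 1× N (X3) → no; 1× C (X3) → no; 1× O (X1) → no.
No environment satisfies the query, so 0 matching atoms.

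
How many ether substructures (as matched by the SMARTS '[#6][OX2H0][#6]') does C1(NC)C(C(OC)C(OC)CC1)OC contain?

[#6][OX2H0][#6] is the SMARTS for an ether: an aliphatic oxygen bridging two carbons with no H on the oxygen.
The molecule carries 3 separate instances of a methoxy ether (-OCH3) meeting every constraint; each maps to a distinct set of atoms, giving 3 matches.

3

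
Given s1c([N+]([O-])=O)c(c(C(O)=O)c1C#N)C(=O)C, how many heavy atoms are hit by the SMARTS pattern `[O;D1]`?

5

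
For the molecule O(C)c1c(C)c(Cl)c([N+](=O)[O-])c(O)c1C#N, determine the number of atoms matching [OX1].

The query [OX1] means: aliphatic oxygen with one total connection — typically a carbonyl =O or an oxide.
Check the 16 heavy atoms by environment: 6× c (aromatic, X3) → no; 2× O (X2) → no; 2× C (X4) → no; 1× Cl (X1) → no; 1× N (charge +1, X3) → no; 1× O (charge -1, X1) → match; 1× O (X1) → match; 1× C (X2) → no; 1× N (X1) → no.
Summing the matching environments: 1 + 1 = 2 matching atoms.

2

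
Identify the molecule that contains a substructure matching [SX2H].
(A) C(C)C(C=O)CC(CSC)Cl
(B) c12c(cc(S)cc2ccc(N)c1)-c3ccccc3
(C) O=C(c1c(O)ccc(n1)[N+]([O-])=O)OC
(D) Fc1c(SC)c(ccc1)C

[SX2H] describes an aliphatic sulfur with two connections, one being H (a thiol).
(A) has a methylthio ether (-SCH3) but the sulfur has H0 (bonded to two carbons), not H1.
(B) contains a thiol (-SH), which satisfies every atom and bond constraint.
(C) has a hydroxyl group (-OH) but it is an -OH, not an -SH.
(D) has a methylthio ether (-SCH3) but the sulfur has H0 (bonded to two carbons), not H1.
So the answer is (B).

B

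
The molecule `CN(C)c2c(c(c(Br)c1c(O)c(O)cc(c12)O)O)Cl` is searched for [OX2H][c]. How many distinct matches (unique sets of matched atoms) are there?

4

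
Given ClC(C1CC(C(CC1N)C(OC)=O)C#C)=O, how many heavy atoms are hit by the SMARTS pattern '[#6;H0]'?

3

The query [#6;H0] means: any carbon with no attached hydrogen.
Check the 16 heavy atoms by environment: 5× C (H1) → no; 2× C (H2) → no; 3× C (H0) → match; 3× O (H0) → no; 1× Cl (H0) → no; 1× N (H2) → no; 1× C (H3) → no.
That gives 3 matching atoms.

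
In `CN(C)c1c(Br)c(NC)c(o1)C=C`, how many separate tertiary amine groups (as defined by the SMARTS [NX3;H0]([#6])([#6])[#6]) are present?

1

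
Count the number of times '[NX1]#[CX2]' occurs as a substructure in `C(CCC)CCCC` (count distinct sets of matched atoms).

0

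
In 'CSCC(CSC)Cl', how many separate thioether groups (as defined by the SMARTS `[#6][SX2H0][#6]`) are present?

[#6][SX2H0][#6] is the SMARTS for a thioether: an aliphatic sulfur bridging two carbons with no H on the sulfur.
The molecule carries 2 separate instances of a methylthio ether (-SCH3) meeting every constraint; each maps to a distinct set of atoms, giving 2 matches.

2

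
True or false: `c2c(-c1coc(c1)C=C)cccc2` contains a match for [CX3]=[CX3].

The pattern [CX3]=[CX3] describes a non-aromatic C=C double bond between two sp2 carbons — an alkene.
The molecule carries a vinyl group (-CH=CH2), whose atoms satisfy every constraint of the query, so the pattern matches.

True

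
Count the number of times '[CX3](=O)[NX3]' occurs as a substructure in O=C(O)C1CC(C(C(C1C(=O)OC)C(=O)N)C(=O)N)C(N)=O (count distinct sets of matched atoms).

[CX3](=O)[NX3] is the SMARTS for an amide: a carbonyl carbon bonded to a trivalent nitrogen.
The molecule carries 3 separate instances of a primary amide (-C(=O)NH2) meeting every constraint; each maps to a distinct set of atoms, giving 3 matches.

3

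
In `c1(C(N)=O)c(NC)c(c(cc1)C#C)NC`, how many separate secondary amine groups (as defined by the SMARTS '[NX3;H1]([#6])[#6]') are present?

2

[NX3;H1]([#6])[#6] is the SMARTS for a secondary amine: a trivalent nitrogen with one H, bonded to two carbons.
The molecule carries 2 separate instances of an N-methylamino group (-NHCH3) meeting every constraint; each maps to a distinct set of atoms, giving 2 matches.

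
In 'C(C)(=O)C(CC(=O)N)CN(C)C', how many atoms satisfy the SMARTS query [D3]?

4

The query [D3] means: atom with exactly three heavy-atom neighbours.
Check the 12 heavy atoms by environment: 2× C (D2) → no; 3× C (D3) → match; 2× O (D1) → no; 3× C (D1) → no; 1× N (D3) → match; 1× N (D1) → no.
Summing the matching environments: 3 + 1 = 4 matching atoms.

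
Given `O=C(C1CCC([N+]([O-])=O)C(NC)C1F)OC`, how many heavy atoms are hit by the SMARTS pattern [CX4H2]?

2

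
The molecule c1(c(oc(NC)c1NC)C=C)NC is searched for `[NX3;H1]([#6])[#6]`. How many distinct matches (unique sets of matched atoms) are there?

[NX3;H1]([#6])[#6] is the SMARTS for a secondary amine: a trivalent nitrogen with one H, bonded to two carbons.
The molecule carries 3 separate instances of an N-methylamino group (-NHCH3) meeting every constraint; each maps to a distinct set of atoms, giving 3 matches.

3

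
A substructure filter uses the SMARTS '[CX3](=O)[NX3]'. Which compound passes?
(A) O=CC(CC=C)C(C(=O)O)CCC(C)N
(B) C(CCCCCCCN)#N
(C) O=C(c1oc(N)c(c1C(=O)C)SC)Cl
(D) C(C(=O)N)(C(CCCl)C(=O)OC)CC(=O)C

[CX3](=O)[NX3] describes a carbonyl carbon bonded to a trivalent nitrogen (an amide).
(A) has a carboxylic acid group (-C(=O)OH) but the carbonyl is bonded to O, not to an NX3 nitrogen.
(B) has a primary amino group (-NH2) but the -NH2 is not attached to a carbonyl carbon.
(C) has a primary amino group (-NH2) but the -NH2 is not attached to a carbonyl carbon.
(D) contains a primary amide (-C(=O)NH2), which satisfies every atom and bond constraint.
So the answer is (D).

D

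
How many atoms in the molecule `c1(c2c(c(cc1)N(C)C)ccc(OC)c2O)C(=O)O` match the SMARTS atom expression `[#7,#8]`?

The query [#7,#8] means: nitrogen or oxygen (comma = OR).
Check the 19 heavy atoms by environment: 10× c (aromatic) → no; 1× N → match; 4× C → no; 4× O → match.
Summing the matching environments: 1 + 4 = 5 matching atoms.

5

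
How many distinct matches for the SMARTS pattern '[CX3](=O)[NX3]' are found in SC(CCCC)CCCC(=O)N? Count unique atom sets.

1

[CX3](=O)[NX3] is the SMARTS for an amide: a carbonyl carbon bonded to a trivalent nitrogen.
Exactly one fragment in the molecule meets all constraints, giving 1 match.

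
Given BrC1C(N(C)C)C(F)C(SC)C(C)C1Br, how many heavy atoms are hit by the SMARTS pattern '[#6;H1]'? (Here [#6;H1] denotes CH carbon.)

6

The query [#6;H1] means: any carbon bearing exactly one hydrogen.
Check the 15 heavy atoms by environment: 6× C (H1) → match; 1× F (H0) → no; 2× Br (H0) → no; 1× S (H0) → no; 4× C (H3) → no; 1× N (H0) → no.
That gives 6 matching atoms.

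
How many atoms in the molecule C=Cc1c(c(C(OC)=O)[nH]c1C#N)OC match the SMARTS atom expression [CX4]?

2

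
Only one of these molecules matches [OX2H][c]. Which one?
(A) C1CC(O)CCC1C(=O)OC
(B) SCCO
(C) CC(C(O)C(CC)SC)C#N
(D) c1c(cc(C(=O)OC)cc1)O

D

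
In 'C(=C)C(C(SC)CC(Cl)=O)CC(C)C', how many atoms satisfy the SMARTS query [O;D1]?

1

Check the 14 heavy atoms by environment: 3× C (D2) → no; 4× C (D3) → no; 4× C (D1) → no; 1× O (D1) → match; 1× Cl (D1) → no; 1× S (D2) → no.
That gives 1 matching atom.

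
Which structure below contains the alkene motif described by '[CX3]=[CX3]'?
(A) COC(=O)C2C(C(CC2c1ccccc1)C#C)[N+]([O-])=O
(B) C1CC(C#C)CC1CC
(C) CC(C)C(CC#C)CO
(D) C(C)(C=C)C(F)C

D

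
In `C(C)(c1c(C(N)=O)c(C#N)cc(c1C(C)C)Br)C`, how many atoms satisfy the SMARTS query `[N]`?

The query [N] means: uppercase N matches aliphatic (non-aromatic) nitrogen only.
Check the 18 heavy atoms by environment: 6× c (aromatic) → no; 8× C → no; 2× N → match; 1× O → no; 1× Br → no.
That gives 2 matching atoms.

2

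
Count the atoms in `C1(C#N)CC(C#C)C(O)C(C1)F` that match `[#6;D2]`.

4

Check the 12 heavy atoms by environment: 4× C (D3) → no; 4× C (D2) → match; 1× O (D1) → no; 1× C (D1) → no; 1× F (D1) → no; 1× N (D1) → no.
That gives 4 matching atoms.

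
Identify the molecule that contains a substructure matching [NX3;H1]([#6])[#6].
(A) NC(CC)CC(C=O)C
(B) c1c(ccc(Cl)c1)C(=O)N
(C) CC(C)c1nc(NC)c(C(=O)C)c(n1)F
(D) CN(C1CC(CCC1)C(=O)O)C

C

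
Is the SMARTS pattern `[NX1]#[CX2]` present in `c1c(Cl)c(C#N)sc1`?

The pattern [NX1]#[CX2] describes a nitrogen triple-bonded to a two-connected carbon — a nitrile.
The molecule carries a nitrile (-C#N), whose atoms satisfy every constraint of the query, so the pattern matches.

Yes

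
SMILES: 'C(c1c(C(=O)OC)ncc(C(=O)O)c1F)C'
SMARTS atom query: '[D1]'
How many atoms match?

6

The query [D1] means: atom with exactly one heavy-atom neighbour (degree 1).
Check the 16 heavy atoms by environment: 1× n (aromatic, D2) → no; 4× c (aromatic, D3) → no; 1× c (aromatic, D2) → no; 2× C (D3) → no; 3× O (D1) → match; 1× C (D2) → no; 2× C (D1) → match; 1× F (D1) → match; 1× O (D2) → no.
Summing the matching environments: 3 + 2 + 1 = 6 matching atoms.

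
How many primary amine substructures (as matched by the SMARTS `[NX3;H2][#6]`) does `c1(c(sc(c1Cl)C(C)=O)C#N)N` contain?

1

[NX3;H2][#6] is the SMARTS for a primary amine: a trivalent nitrogen with two H attached to carbon.
Exactly one fragment in the molecule meets all constraints, giving 1 match.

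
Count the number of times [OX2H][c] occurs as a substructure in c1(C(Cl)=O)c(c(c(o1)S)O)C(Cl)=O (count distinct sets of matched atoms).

1

[OX2H][c] is the SMARTS for a phenol: a hydroxyl oxygen attached to an aromatic carbon.
Exactly one fragment in the molecule meets all constraints, giving 1 match.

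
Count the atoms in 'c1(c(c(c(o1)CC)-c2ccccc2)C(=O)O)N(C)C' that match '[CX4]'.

4

The query [CX4] means: C with X4: aliphatic carbon with exactly 4 total connections (bonds + H).
Check the 19 heavy atoms by environment: 1× o (aromatic, X2) → no; 10× c (aromatic, X3) → no; 1× N (X3) → no; 4× C (X4) → match; 1× C (X3) → no; 1× O (X1) → no; 1× O (X2) → no.
That gives 4 matching atoms.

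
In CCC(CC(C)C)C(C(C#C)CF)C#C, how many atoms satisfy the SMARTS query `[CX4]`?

10

The query [CX4] means: C with X4: aliphatic carbon with exactly 4 total connections (bonds + H).
Check the 15 heavy atoms by environment: 10× C (X4) → match; 4× C (X2) → no; 1× F (X1) → no.
That gives 10 matching atoms.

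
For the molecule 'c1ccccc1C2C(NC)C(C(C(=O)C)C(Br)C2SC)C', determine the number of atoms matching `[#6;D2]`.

5

The query [#6;D2] means: any carbon bonded to exactly two heavy atoms.
Check the 21 heavy atoms by environment: 7× C (D3) → no; 1× Br (D1) → no; 1× O (D1) → no; 4× C (D1) → no; 1× c (aromatic, D3) → no; 5× c (aromatic, D2) → match; 1× N (D2) → no; 1× S (D2) → no.
That gives 5 matching atoms.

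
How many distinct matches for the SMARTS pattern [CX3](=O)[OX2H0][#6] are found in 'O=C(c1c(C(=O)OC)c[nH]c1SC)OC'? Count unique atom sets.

2

[CX3](=O)[OX2H0][#6] is the SMARTS for an ester: a carbonyl carbon bonded to an oxygen that is itself bonded to carbon (no H on that O).
The molecule carries 2 separate instances of a methyl-ester group (-C(=O)OCH3) meeting every constraint; each maps to a distinct set of atoms, giving 2 matches.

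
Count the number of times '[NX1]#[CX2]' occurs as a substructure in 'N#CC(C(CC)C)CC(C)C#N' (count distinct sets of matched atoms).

[NX1]#[CX2] is the SMARTS for a nitrile: a nitrogen triple-bonded to a two-connected carbon.
The molecule carries 2 separate instances of a nitrile (-C#N) meeting every constraint; each maps to a distinct set of atoms, giving 2 matches.

2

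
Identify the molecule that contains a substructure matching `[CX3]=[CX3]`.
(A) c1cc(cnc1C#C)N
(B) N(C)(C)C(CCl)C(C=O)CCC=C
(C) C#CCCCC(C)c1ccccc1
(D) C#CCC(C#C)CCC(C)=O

B

[CX3]=[CX3] describes a non-aromatic C=C double bond between two sp2 carbons (an alkene).
(A) has an ethynyl group (-C#CH) but the C-C bond is a triple bond, not a double bond.
(B) contains a vinyl group (-CH=CH2), which satisfies every atom and bond constraint.
(C) has an ethynyl group (-C#CH) but the C-C bond is a triple bond, not a double bond.
(D) has an ethynyl group (-C#CH) but the C-C bond is a triple bond, not a double bond.
So the answer is (B).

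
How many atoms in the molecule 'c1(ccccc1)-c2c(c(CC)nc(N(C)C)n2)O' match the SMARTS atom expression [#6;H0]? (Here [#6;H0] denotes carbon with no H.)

5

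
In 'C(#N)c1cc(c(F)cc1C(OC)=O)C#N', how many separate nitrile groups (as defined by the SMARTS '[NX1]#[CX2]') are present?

[NX1]#[CX2] is the SMARTS for a nitrile: a nitrogen triple-bonded to a two-connected carbon.
The molecule carries 2 separate instances of a nitrile (-C#N) meeting every constraint; each maps to a distinct set of atoms, giving 2 matches.

2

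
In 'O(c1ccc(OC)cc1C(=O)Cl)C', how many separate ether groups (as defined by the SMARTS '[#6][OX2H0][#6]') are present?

2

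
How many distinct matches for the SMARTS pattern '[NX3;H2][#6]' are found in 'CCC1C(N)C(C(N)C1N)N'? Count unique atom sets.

4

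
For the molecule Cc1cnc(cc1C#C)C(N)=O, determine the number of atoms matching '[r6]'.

Check the 12 heavy atoms by environment: 1× n (aromatic, in 6-ring) → match; 5× c (aromatic, in 6-ring) → match; 4× C (acyclic) → no; 1× O (acyclic) → no; 1× N (acyclic) → no.
Summing the matching environments: 1 + 5 = 6 matching atoms.

6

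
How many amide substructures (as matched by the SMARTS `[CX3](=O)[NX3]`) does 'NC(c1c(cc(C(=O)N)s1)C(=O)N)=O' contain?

3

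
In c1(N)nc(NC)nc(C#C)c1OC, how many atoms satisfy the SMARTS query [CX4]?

The query [CX4] means: C with X4: aliphatic carbon with exactly 4 total connections (bonds + H).
Check the 13 heavy atoms by environment: 2× n (aromatic, X2) → no; 4× c (aromatic, X3) → no; 2× N (X3) → no; 2× C (X4) → match; 2× C (X2) → no; 1× O (X2) → no.
That gives 2 matching atoms.

2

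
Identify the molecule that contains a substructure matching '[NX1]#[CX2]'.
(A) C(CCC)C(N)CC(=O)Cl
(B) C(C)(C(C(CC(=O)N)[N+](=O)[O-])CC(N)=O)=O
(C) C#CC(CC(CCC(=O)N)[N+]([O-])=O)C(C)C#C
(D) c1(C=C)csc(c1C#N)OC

D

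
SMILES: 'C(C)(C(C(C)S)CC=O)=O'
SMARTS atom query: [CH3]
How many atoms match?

2

The query [CH3] means: aliphatic carbon with exactly three hydrogens.
Check the 10 heavy atoms by environment: 1× C (H2) → no; 3× C (H1) → no; 2× C (H3) → match; 1× S (H1) → no; 2× O (H0) → no; 1× C (H0) → no.
That gives 2 matching atoms.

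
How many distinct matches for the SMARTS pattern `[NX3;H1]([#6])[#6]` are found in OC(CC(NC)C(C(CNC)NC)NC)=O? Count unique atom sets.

4

[NX3;H1]([#6])[#6] is the SMARTS for a secondary amine: a trivalent nitrogen with one H, bonded to two carbons.
The molecule carries 4 separate instances of an N-methylamino group (-NHCH3) meeting every constraint; each maps to a distinct set of atoms, giving 4 matches.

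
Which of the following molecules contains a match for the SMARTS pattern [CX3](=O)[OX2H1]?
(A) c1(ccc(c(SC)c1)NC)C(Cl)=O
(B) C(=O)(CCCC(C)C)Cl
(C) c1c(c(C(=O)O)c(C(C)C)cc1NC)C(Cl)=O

[CX3](=O)[OX2H1] describes an sp2 carbon double-bonded to O and single-bonded to an -OH oxygen (a carboxylic acid).
(A) has an acyl chloride (-C(=O)Cl) but the carbonyl is bonded to Cl, not to an -OH oxygen.
(B) has an acyl chloride (-C(=O)Cl) but the carbonyl is bonded to Cl, not to an -OH oxygen.
(C) contains a carboxylic acid group (-C(=O)OH), which satisfies every atom and bond constraint.
So the answer is (C).

C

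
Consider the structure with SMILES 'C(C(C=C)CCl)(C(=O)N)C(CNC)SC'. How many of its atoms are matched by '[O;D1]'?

The query [O;D1] means: aliphatic oxygen bonded to exactly one heavy atom.
Check the 15 heavy atoms by environment: 3× C (D2) → no; 4× C (D3) → no; 1× S (D2) → no; 3× C (D1) → no; 1× O (D1) → match; 1× N (D1) → no; 1× N (D2) → no; 1× Cl (D1) → no.
That gives 1 matching atom.

1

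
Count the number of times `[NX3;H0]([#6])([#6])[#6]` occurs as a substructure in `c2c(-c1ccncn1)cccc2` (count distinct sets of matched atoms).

[NX3;H0]([#6])([#6])[#6] is the SMARTS for a tertiary amine: a trivalent nitrogen with no H, bonded to three carbons.
No fragment in the molecule satisfies every constraint, giving 0 matches.

0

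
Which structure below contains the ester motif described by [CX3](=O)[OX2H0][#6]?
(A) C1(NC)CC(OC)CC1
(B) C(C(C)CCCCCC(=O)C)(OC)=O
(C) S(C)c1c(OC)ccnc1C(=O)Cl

B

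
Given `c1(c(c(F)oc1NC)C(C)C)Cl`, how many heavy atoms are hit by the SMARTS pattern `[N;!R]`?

Check the 12 heavy atoms by environment: 1× o (aromatic, in 5-ring) → no; 4× c (aromatic, in 5-ring) → no; 1× N (acyclic) → match; 4× C (acyclic) → no; 1× Cl (acyclic) → no; 1× F (acyclic) → no.
That gives 1 matching atom.

1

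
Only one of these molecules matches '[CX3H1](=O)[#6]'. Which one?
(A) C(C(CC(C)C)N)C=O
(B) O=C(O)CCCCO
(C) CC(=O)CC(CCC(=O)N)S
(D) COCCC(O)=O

[CX3H1](=O)[#6] describes an sp2 carbon with one H, double-bonded to O and single-bonded to carbon (an aldehyde).
(A) contains an aldehyde (-CHO), which satisfies every atom and bond constraint.
(B) has a carboxylic acid group (-C(=O)OH) but the carbonyl carbon has H0 and is bonded to O, not H1.
(C) has an acetyl/ketone group (-C(=O)CH3) but the carbonyl carbon has H0 (two carbon neighbours), not H1.
(D) has a carboxylic acid group (-C(=O)OH) but the carbonyl carbon has H0 and is bonded to O, not H1.
So the answer is (A).

A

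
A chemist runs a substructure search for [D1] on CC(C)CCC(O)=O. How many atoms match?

4

Check the 8 heavy atoms by environment: 2× C (D2) → no; 2× C (D3) → no; 2× C (D1) → match; 2× O (D1) → match.
Summing the matching environments: 2 + 2 = 4 matching atoms.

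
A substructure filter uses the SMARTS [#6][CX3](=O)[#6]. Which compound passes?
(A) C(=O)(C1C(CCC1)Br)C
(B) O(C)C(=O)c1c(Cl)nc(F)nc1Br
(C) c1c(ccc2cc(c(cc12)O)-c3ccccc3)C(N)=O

A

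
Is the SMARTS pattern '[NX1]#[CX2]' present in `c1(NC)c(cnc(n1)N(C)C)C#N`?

Yes

The pattern [NX1]#[CX2] describes a nitrogen triple-bonded to a two-connected carbon — a nitrile.
The molecule carries a nitrile (-C#N), whose atoms satisfy every constraint of the query, so the pattern matches.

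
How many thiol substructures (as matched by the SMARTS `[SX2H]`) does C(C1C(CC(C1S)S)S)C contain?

3

[SX2H] is the SMARTS for a thiol: an aliphatic sulfur with two connections, one being H.
The molecule carries 3 separate instances of a thiol (-SH) meeting every constraint; each maps to a distinct set of atoms, giving 3 matches.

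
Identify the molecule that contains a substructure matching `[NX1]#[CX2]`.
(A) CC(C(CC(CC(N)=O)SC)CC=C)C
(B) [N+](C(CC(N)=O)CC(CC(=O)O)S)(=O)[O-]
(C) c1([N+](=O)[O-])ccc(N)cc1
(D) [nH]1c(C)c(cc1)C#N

[NX1]#[CX2] describes a nitrogen triple-bonded to a two-connected carbon (a nitrile).
(A) has a primary amide (-C(=O)NH2) but the nitrogen is NX3, not NX1.
(B) has a primary amide (-C(=O)NH2) but the nitrogen is NX3, not NX1.
(C) has a primary amino group (-NH2) but the nitrogen is NX3 (three connections), not NX1 triple-bonded.
(D) contains a nitrile (-C#N), which satisfies every atom and bond constraint.
So the answer is (D).

D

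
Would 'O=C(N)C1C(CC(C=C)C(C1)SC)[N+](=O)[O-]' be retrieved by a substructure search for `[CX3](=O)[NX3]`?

The pattern [CX3](=O)[NX3] describes a carbonyl carbon bonded to a trivalent nitrogen — an amide.
The molecule carries a primary amide (-C(=O)NH2), whose atoms satisfy every constraint of the query, so the pattern matches.

Yes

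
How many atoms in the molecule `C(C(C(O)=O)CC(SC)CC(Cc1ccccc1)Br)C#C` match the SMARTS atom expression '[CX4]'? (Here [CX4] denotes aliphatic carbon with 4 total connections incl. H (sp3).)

The query [CX4] means: C with X4: aliphatic carbon with exactly 4 total connections (bonds + H).
Check the 21 heavy atoms by environment: 8× C (X4) → match; 1× C (X3) → no; 1× O (X1) → no; 1× O (X2) → no; 1× Br (X1) → no; 2× C (X2) → no; 1× S (X2) → no; 6× c (aromatic, X3) → no.
That gives 8 matching atoms.

8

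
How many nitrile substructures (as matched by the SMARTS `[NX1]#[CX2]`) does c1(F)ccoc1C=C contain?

0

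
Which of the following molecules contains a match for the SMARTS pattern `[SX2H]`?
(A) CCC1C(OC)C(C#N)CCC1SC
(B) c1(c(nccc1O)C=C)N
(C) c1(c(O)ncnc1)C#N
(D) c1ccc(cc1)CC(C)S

D

[SX2H] describes an aliphatic sulfur with two connections, one being H (a thiol).
(A) has a methylthio ether (-SCH3) but the sulfur has H0 (bonded to two carbons), not H1.
(B) has a hydroxyl group (-OH) but it is an -OH, not an -SH.
(C) has a hydroxyl group (-OH) but it is an -OH, not an -SH.
(D) contains a thiol (-SH), which satisfies every atom and bond constraint.
So the answer is (D).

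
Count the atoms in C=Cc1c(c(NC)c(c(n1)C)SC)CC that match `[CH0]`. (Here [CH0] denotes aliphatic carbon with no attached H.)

0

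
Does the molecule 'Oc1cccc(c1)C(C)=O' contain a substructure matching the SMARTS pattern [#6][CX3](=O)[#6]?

The pattern [#6][CX3](=O)[#6] describes a carbonyl carbon (no H) flanked by two carbons — a ketone.
The molecule carries an acetyl/ketone group (-C(=O)CH3), whose atoms satisfy every constraint of the query, so the pattern matches.

Yes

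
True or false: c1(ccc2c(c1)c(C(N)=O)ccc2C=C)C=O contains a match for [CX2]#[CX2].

False

The pattern [CX2]#[CX2] describes a carbon-carbon triple bond — an alkyne.
The closest candidate here is a vinyl group (-CH=CH2), but the C=C is a double bond; both carbons are CX3, not CX2. No other fragment satisfies the full query, so there is no match.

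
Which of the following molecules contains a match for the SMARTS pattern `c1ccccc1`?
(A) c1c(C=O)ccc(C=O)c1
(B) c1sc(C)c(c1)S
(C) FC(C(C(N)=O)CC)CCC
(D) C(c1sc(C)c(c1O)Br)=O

A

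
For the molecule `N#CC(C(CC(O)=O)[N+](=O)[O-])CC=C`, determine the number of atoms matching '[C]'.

The query [C] means: uppercase C matches aliphatic (non-aromatic) carbon only.
Check the 14 heavy atoms by environment: 8× C → match; 3× O → no; 1× N (charge +1) → no; 1× O (charge -1) → no; 1× N → no.
That gives 8 matching atoms.

8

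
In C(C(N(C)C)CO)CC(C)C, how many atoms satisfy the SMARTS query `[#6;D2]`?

3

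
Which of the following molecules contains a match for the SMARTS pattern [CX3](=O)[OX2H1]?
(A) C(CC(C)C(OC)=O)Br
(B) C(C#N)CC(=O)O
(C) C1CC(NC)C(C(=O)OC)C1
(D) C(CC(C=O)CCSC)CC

[CX3](=O)[OX2H1] describes an sp2 carbon double-bonded to O and single-bonded to an -OH oxygen (a carboxylic acid).
(A) has a methyl-ester group (-C(=O)OCH3) but the singly-bonded O has no H (OX2H0, not OX2H1).
(B) contains a carboxylic acid group (-C(=O)OH), which satisfies every atom and bond constraint.
(C) has a methyl-ester group (-C(=O)OCH3) but the singly-bonded O has no H (OX2H0, not OX2H1).
(D) has an aldehyde (-CHO) but there is no singly-bonded oxygen on the carbonyl carbon.
So the answer is (B).

B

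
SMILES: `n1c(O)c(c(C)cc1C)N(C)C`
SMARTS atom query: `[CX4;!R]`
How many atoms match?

Check the 12 heavy atoms by environment: 1× n (aromatic, X2, in 6-ring) → no; 5× c (aromatic, X3, in 6-ring) → no; 1× N (X3, acyclic) → no; 4× C (X4, acyclic) → match; 1× O (X2, acyclic) → no.
That gives 4 matching atoms.

4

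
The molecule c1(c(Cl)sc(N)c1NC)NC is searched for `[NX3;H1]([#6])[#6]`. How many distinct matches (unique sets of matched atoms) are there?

2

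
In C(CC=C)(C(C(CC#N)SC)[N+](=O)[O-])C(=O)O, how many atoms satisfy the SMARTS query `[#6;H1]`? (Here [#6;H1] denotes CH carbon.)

The query [#6;H1] means: any carbon bearing exactly one hydrogen.
Check the 17 heavy atoms by environment: 3× C (H2) → no; 4× C (H1) → match; 1× S (H0) → no; 1× C (H3) → no; 2× C (H0) → no; 2× O (H0) → no; 1× O (H1) → no; 1× N (charge +1, H0) → no; 1× O (charge -1, H0) → no; 1× N (H0) → no.
That gives 4 matching atoms.

4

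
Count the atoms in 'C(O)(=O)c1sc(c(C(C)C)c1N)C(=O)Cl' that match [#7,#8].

4

Check the 15 heavy atoms by environment: 1× s (aromatic) → no; 4× c (aromatic) → no; 5× C → no; 3× O → match; 1× Cl → no; 1× N → match.
Summing the matching environments: 3 + 1 = 4 matching atoms.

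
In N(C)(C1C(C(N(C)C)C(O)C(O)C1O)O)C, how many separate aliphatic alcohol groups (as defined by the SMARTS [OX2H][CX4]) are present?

4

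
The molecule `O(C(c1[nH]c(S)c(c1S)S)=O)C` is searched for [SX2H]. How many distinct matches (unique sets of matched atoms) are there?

3

[SX2H] is the SMARTS for a thiol: an aliphatic sulfur with two connections, one being H.
The molecule carries 3 separate instances of a thiol (-SH) meeting every constraint; each maps to a distinct set of atoms, giving 3 matches.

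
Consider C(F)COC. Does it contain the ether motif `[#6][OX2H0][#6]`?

The pattern [#6][OX2H0][#6] describes an aliphatic oxygen bridging two carbons with no H on the oxygen — an ether.
The molecule carries a methoxy ether (-OCH3), whose atoms satisfy every constraint of the query, so the pattern matches.

Yes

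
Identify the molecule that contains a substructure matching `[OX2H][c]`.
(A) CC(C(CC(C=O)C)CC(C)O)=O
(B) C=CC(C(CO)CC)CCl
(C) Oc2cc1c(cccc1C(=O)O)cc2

C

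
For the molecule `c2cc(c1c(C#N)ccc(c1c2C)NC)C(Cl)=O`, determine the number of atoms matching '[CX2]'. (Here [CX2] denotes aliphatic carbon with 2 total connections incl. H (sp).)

1

The query [CX2] means: C with X2: aliphatic carbon with exactly 2 total connections.
Check the 18 heavy atoms by environment: 10× c (aromatic, X3) → no; 1× C (X3) → no; 1× O (X1) → no; 1× Cl (X1) → no; 2× C (X4) → no; 1× C (X2) → match; 1× N (X1) → no; 1× N (X3) → no.
That gives 1 matching atom.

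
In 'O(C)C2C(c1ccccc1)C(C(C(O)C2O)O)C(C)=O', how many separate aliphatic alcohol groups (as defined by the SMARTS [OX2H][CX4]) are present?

[OX2H][CX4] is the SMARTS for an aliphatic alcohol: a hydroxyl oxygen bound to an sp3 (X4) carbon.
The molecule carries 3 separate instances of a hydroxyl group (-OH) meeting every constraint; each maps to a distinct set of atoms, giving 3 matches.

3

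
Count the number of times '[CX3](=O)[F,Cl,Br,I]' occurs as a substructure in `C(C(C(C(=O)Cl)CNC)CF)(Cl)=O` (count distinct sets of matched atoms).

2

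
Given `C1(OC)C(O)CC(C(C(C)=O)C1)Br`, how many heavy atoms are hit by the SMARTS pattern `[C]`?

The query [C] means: uppercase C matches aliphatic (non-aromatic) carbon only.
Check the 13 heavy atoms by environment: 9× C → match; 3× O → no; 1× Br → no.
That gives 9 matching atoms.

9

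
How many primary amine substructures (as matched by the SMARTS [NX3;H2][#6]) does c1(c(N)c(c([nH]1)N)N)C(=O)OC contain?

3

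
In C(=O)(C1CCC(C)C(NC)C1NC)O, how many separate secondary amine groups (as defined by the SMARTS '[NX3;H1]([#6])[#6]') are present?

2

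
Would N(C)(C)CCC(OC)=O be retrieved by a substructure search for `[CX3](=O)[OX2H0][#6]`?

The pattern [CX3](=O)[OX2H0][#6] describes a carbonyl carbon bonded to an oxygen that is itself bonded to carbon (no H on that O) — an ester.
The molecule carries a methyl-ester group (-C(=O)OCH3), whose atoms satisfy every constraint of the query, so the pattern matches.

Yes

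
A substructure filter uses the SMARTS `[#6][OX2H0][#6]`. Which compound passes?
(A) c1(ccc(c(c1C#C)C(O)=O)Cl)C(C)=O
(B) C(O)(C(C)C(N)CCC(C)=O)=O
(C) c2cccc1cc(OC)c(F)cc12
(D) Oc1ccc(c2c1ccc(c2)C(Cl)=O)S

[#6][OX2H0][#6] describes an aliphatic oxygen bridging two carbons with no H on the oxygen (an ether).
(A) has a carboxylic acid group (-C(=O)OH) but the -OH oxygen has H1; the =O is OX1, not OX2.
(B) has a carboxylic acid group (-C(=O)OH) but the -OH oxygen has H1; the =O is OX1, not OX2.
(C) contains a methoxy ether (-OCH3), which satisfies every atom and bond constraint.
(D) has a hydroxyl group (-OH) but the oxygen has H1, not H0 bridging two carbons.
So the answer is (C).

C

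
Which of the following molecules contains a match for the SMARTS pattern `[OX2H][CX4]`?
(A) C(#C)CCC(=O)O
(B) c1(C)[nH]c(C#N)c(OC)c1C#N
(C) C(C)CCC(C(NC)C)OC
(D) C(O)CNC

D

[OX2H][CX4] describes a hydroxyl oxygen bound to an sp3 (X4) carbon (an aliphatic alcohol).
(A) has a carboxylic acid group (-C(=O)OH) but the -OH is on a CX3 carbonyl carbon, not a CX4 carbon.
(B) has a methoxy ether (-OCH3) but the oxygen has H0 (ether), not H1.
(C) has a methoxy ether (-OCH3) but the oxygen has H0 (ether), not H1.
(D) contains a hydroxyl group (-OH), which satisfies every atom and bond constraint.
So the answer is (D).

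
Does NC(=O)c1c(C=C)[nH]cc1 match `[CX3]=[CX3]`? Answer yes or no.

Yes

The pattern [CX3]=[CX3] describes a non-aromatic C=C double bond between two sp2 carbons — an alkene.
The molecule carries a vinyl group (-CH=CH2), whose atoms satisfy every constraint of the query, so the pattern matches.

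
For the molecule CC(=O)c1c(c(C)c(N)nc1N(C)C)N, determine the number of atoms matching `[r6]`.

6

The query [r6] means: r6 matches atoms in a six-membered ring.
Check the 15 heavy atoms by environment: 1× n (aromatic, in 6-ring) → match; 5× c (aromatic, in 6-ring) → match; 5× C (acyclic) → no; 3× N (acyclic) → no; 1× O (acyclic) → no.
Summing the matching environments: 1 + 5 = 6 matching atoms.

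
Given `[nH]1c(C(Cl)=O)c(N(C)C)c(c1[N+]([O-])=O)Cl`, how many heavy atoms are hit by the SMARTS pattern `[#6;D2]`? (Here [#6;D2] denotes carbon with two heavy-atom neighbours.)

Check the 15 heavy atoms by environment: 1× n (aromatic, D2) → no; 4× c (aromatic, D3) → no; 1× N (charge +1, D3) → no; 1× O (charge -1, D1) → no; 2× O (D1) → no; 1× N (D3) → no; 2× C (D1) → no; 1× C (D3) → no; 2× Cl (D1) → no.
No environment satisfies the query, so 0 matching atoms.

0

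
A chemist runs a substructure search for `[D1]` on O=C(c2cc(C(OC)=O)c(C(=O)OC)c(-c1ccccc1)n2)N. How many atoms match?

The query [D1] means: atom with exactly one heavy-atom neighbour (degree 1).
Check the 23 heavy atoms by environment: 1× n (aromatic, D2) → no; 5× c (aromatic, D3) → no; 6× c (aromatic, D2) → no; 3× C (D3) → no; 3× O (D1) → match; 2× O (D2) → no; 2× C (D1) → match; 1× N (D1) → match.
Summing the matching environments: 3 + 2 + 1 = 6 matching atoms.

6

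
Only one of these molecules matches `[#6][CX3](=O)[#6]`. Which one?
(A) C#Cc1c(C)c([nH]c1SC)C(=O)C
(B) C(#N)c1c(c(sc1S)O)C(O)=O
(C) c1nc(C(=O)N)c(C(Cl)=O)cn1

[#6][CX3](=O)[#6] describes a carbonyl carbon (no H) flanked by two carbons (a ketone).
(A) contains an acetyl/ketone group (-C(=O)CH3), which satisfies every atom and bond constraint.
(B) has a carboxylic acid group (-C(=O)OH) but one neighbour of the carbonyl carbon is O, not C.
(C) has a primary amide (-C(=O)NH2) but one neighbour of the carbonyl carbon is N, not C.
So the answer is (A).

A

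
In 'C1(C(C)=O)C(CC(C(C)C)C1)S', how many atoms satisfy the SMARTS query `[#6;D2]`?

2

The query [#6;D2] means: any carbon bonded to exactly two heavy atoms.
Check the 12 heavy atoms by environment: 2× C (D2) → match; 5× C (D3) → no; 1× O (D1) → no; 3× C (D1) → no; 1× S (D1) → no.
That gives 2 matching atoms.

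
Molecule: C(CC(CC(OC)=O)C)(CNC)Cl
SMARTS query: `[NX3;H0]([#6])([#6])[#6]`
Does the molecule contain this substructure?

No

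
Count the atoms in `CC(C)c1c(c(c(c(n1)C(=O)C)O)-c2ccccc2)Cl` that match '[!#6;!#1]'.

4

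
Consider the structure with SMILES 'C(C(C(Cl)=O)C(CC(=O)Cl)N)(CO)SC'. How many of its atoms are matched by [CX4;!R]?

The query [CX4;!R] means: aliphatic carbon with four total connections, not in a ring.
Check the 15 heavy atoms by environment: 6× C (X4, acyclic) → match; 2× C (X3, acyclic) → no; 2× O (X1, acyclic) → no; 2× Cl (X1, acyclic) → no; 1× N (X3, acyclic) → no; 1× O (X2, acyclic) → no; 1× S (X2, acyclic) → no.
That gives 6 matching atoms.

6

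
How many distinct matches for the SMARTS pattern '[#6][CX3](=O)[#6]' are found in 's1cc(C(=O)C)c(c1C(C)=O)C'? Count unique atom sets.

[#6][CX3](=O)[#6] is the SMARTS for a ketone: a carbonyl carbon (no H) flanked by two carbons.
The molecule carries 2 separate instances of an acetyl/ketone group (-C(=O)CH3) meeting every constraint; each maps to a distinct set of atoms, giving 2 matches.

2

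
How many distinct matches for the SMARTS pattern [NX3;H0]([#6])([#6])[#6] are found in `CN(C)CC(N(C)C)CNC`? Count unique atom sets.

2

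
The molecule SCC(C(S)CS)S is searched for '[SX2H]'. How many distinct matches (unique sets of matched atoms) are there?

4

[SX2H] is the SMARTS for a thiol: an aliphatic sulfur with two connections, one being H.
The molecule carries 4 separate instances of a thiol (-SH) meeting every constraint; each maps to a distinct set of atoms, giving 4 matches.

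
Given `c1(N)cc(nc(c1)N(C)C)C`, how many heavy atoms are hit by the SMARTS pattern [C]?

3

Check the 11 heavy atoms by environment: 1× n (aromatic) → no; 5× c (aromatic) → no; 2× N → no; 3× C → match.
That gives 3 matching atoms.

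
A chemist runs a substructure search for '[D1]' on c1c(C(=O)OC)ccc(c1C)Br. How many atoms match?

4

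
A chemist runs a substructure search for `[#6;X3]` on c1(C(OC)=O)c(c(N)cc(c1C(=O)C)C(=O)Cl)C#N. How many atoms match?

9

The query [#6;X3] means: any carbon (aromatic or not) with three total connections.
Check the 19 heavy atoms by environment: 6× c (aromatic, X3) → match; 3× C (X3) → match; 3× O (X1) → no; 2× C (X4) → no; 1× C (X2) → no; 1× N (X1) → no; 1× N (X3) → no; 1× O (X2) → no; 1× Cl (X1) → no.
Summing the matching environments: 6 + 3 = 9 matching atoms.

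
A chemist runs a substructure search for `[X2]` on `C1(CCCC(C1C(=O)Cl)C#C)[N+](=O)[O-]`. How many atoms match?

The query [X2] means: any atom with exactly two total connections (bonds + H).
Check the 14 heavy atoms by environment: 6× C (X4) → no; 2× C (X2) → match; 1× N (charge +1, X3) → no; 1× O (charge -1, X1) → no; 2× O (X1) → no; 1× C (X3) → no; 1× Cl (X1) → no.
That gives 2 matching atoms.

2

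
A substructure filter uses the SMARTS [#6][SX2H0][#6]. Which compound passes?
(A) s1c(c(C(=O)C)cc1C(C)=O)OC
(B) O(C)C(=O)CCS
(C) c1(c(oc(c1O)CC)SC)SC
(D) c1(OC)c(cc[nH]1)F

C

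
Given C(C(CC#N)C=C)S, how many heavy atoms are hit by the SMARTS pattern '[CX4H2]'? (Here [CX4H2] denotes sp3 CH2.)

The query [CX4H2] means: sp3 carbon (X4) with exactly two hydrogens.
Check the 8 heavy atoms by environment: 2× C (H2, X4) → match; 1× C (H1, X4) → no; 1× C (H1, X3) → no; 1× C (H2, X3) → no; 1× S (H1, X2) → no; 1× C (H0, X2) → no; 1× N (H0, X1) → no.
That gives 2 matching atoms.

2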